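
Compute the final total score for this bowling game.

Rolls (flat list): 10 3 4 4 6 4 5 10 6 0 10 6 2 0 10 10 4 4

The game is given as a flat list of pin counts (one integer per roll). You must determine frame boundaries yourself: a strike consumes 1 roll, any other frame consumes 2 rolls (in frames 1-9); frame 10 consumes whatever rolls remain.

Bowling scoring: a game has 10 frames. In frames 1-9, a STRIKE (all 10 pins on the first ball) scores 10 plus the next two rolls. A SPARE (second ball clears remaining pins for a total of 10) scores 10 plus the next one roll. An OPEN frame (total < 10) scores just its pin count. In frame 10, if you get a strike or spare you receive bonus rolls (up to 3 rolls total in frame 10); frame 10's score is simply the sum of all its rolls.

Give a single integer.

Frame 1: STRIKE. 10 + next two rolls (3+4) = 17. Cumulative: 17
Frame 2: OPEN (3+4=7). Cumulative: 24
Frame 3: SPARE (4+6=10). 10 + next roll (4) = 14. Cumulative: 38
Frame 4: OPEN (4+5=9). Cumulative: 47
Frame 5: STRIKE. 10 + next two rolls (6+0) = 16. Cumulative: 63
Frame 6: OPEN (6+0=6). Cumulative: 69
Frame 7: STRIKE. 10 + next two rolls (6+2) = 18. Cumulative: 87
Frame 8: OPEN (6+2=8). Cumulative: 95
Frame 9: SPARE (0+10=10). 10 + next roll (10) = 20. Cumulative: 115
Frame 10: STRIKE. Sum of all frame-10 rolls (10+4+4) = 18. Cumulative: 133

Answer: 133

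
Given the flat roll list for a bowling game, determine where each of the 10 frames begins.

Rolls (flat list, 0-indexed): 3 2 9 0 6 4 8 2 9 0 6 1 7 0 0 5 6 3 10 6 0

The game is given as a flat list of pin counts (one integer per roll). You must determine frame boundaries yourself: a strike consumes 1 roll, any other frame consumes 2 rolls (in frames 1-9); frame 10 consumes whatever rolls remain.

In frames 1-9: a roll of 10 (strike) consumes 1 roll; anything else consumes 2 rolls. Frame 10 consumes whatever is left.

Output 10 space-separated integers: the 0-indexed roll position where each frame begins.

Answer: 0 2 4 6 8 10 12 14 16 18

Derivation:
Frame 1 starts at roll index 0: rolls=3,2 (sum=5), consumes 2 rolls
Frame 2 starts at roll index 2: rolls=9,0 (sum=9), consumes 2 rolls
Frame 3 starts at roll index 4: rolls=6,4 (sum=10), consumes 2 rolls
Frame 4 starts at roll index 6: rolls=8,2 (sum=10), consumes 2 rolls
Frame 5 starts at roll index 8: rolls=9,0 (sum=9), consumes 2 rolls
Frame 6 starts at roll index 10: rolls=6,1 (sum=7), consumes 2 rolls
Frame 7 starts at roll index 12: rolls=7,0 (sum=7), consumes 2 rolls
Frame 8 starts at roll index 14: rolls=0,5 (sum=5), consumes 2 rolls
Frame 9 starts at roll index 16: rolls=6,3 (sum=9), consumes 2 rolls
Frame 10 starts at roll index 18: 3 remaining rolls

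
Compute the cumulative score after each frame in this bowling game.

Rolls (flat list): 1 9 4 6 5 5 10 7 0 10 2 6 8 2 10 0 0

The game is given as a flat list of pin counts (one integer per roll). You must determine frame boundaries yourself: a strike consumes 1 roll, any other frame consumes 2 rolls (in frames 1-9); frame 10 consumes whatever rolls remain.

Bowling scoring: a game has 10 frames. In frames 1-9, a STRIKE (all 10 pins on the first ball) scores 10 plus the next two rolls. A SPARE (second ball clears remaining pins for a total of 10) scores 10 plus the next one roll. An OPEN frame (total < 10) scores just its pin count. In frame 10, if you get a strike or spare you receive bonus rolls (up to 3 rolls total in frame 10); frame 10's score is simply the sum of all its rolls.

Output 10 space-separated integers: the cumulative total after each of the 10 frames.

Frame 1: SPARE (1+9=10). 10 + next roll (4) = 14. Cumulative: 14
Frame 2: SPARE (4+6=10). 10 + next roll (5) = 15. Cumulative: 29
Frame 3: SPARE (5+5=10). 10 + next roll (10) = 20. Cumulative: 49
Frame 4: STRIKE. 10 + next two rolls (7+0) = 17. Cumulative: 66
Frame 5: OPEN (7+0=7). Cumulative: 73
Frame 6: STRIKE. 10 + next two rolls (2+6) = 18. Cumulative: 91
Frame 7: OPEN (2+6=8). Cumulative: 99
Frame 8: SPARE (8+2=10). 10 + next roll (10) = 20. Cumulative: 119
Frame 9: STRIKE. 10 + next two rolls (0+0) = 10. Cumulative: 129
Frame 10: OPEN. Sum of all frame-10 rolls (0+0) = 0. Cumulative: 129

Answer: 14 29 49 66 73 91 99 119 129 129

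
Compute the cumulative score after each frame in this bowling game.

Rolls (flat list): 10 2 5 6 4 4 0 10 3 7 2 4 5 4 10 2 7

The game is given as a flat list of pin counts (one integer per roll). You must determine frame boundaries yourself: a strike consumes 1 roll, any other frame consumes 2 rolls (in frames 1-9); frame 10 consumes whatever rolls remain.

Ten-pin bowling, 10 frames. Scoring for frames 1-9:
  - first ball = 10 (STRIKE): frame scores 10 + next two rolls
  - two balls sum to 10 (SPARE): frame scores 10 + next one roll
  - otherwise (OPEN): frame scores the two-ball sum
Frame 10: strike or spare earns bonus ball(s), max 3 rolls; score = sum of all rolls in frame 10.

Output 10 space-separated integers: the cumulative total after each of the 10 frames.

Frame 1: STRIKE. 10 + next two rolls (2+5) = 17. Cumulative: 17
Frame 2: OPEN (2+5=7). Cumulative: 24
Frame 3: SPARE (6+4=10). 10 + next roll (4) = 14. Cumulative: 38
Frame 4: OPEN (4+0=4). Cumulative: 42
Frame 5: STRIKE. 10 + next two rolls (3+7) = 20. Cumulative: 62
Frame 6: SPARE (3+7=10). 10 + next roll (2) = 12. Cumulative: 74
Frame 7: OPEN (2+4=6). Cumulative: 80
Frame 8: OPEN (5+4=9). Cumulative: 89
Frame 9: STRIKE. 10 + next two rolls (2+7) = 19. Cumulative: 108
Frame 10: OPEN. Sum of all frame-10 rolls (2+7) = 9. Cumulative: 117

Answer: 17 24 38 42 62 74 80 89 108 117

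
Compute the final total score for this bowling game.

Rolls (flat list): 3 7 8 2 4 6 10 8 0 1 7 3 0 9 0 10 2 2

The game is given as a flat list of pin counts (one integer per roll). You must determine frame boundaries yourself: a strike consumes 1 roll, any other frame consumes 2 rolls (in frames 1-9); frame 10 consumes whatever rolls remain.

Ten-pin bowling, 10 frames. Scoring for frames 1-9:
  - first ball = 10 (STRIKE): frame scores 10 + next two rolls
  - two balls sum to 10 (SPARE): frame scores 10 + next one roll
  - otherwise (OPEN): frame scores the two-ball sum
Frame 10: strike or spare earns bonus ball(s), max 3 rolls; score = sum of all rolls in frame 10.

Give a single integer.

Frame 1: SPARE (3+7=10). 10 + next roll (8) = 18. Cumulative: 18
Frame 2: SPARE (8+2=10). 10 + next roll (4) = 14. Cumulative: 32
Frame 3: SPARE (4+6=10). 10 + next roll (10) = 20. Cumulative: 52
Frame 4: STRIKE. 10 + next two rolls (8+0) = 18. Cumulative: 70
Frame 5: OPEN (8+0=8). Cumulative: 78
Frame 6: OPEN (1+7=8). Cumulative: 86
Frame 7: OPEN (3+0=3). Cumulative: 89
Frame 8: OPEN (9+0=9). Cumulative: 98
Frame 9: STRIKE. 10 + next two rolls (2+2) = 14. Cumulative: 112
Frame 10: OPEN. Sum of all frame-10 rolls (2+2) = 4. Cumulative: 116

Answer: 116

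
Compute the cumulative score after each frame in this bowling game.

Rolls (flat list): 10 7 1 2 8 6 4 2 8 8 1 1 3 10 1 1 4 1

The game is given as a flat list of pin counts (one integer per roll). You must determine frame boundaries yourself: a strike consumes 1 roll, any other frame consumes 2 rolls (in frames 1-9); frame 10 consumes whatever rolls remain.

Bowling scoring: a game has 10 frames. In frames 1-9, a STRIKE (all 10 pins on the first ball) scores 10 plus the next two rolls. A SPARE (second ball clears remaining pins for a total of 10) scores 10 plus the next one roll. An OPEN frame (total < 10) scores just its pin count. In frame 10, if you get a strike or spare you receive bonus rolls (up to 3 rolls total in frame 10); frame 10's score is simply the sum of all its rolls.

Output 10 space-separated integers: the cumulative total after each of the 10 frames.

Answer: 18 26 42 54 72 81 85 97 99 104

Derivation:
Frame 1: STRIKE. 10 + next two rolls (7+1) = 18. Cumulative: 18
Frame 2: OPEN (7+1=8). Cumulative: 26
Frame 3: SPARE (2+8=10). 10 + next roll (6) = 16. Cumulative: 42
Frame 4: SPARE (6+4=10). 10 + next roll (2) = 12. Cumulative: 54
Frame 5: SPARE (2+8=10). 10 + next roll (8) = 18. Cumulative: 72
Frame 6: OPEN (8+1=9). Cumulative: 81
Frame 7: OPEN (1+3=4). Cumulative: 85
Frame 8: STRIKE. 10 + next two rolls (1+1) = 12. Cumulative: 97
Frame 9: OPEN (1+1=2). Cumulative: 99
Frame 10: OPEN. Sum of all frame-10 rolls (4+1) = 5. Cumulative: 104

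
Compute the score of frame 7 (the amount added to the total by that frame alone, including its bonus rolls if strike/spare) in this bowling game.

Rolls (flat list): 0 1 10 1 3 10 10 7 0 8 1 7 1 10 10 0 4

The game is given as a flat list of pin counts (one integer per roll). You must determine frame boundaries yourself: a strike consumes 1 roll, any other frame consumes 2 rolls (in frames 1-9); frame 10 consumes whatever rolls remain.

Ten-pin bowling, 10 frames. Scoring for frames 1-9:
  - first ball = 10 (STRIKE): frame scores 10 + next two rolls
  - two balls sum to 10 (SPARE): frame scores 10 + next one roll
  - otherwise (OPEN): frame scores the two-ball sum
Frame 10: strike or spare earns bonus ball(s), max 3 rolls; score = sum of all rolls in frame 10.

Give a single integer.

Answer: 9

Derivation:
Frame 1: OPEN (0+1=1). Cumulative: 1
Frame 2: STRIKE. 10 + next two rolls (1+3) = 14. Cumulative: 15
Frame 3: OPEN (1+3=4). Cumulative: 19
Frame 4: STRIKE. 10 + next two rolls (10+7) = 27. Cumulative: 46
Frame 5: STRIKE. 10 + next two rolls (7+0) = 17. Cumulative: 63
Frame 6: OPEN (7+0=7). Cumulative: 70
Frame 7: OPEN (8+1=9). Cumulative: 79
Frame 8: OPEN (7+1=8). Cumulative: 87
Frame 9: STRIKE. 10 + next two rolls (10+0) = 20. Cumulative: 107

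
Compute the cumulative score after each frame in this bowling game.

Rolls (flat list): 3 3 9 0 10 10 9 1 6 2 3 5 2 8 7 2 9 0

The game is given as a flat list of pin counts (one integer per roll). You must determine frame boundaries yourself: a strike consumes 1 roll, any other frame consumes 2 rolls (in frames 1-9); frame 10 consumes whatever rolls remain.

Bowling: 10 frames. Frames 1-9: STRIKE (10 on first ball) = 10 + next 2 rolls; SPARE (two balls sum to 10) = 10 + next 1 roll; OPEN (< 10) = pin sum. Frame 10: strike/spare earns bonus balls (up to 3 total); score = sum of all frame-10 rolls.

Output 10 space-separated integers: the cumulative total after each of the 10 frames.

Frame 1: OPEN (3+3=6). Cumulative: 6
Frame 2: OPEN (9+0=9). Cumulative: 15
Frame 3: STRIKE. 10 + next two rolls (10+9) = 29. Cumulative: 44
Frame 4: STRIKE. 10 + next two rolls (9+1) = 20. Cumulative: 64
Frame 5: SPARE (9+1=10). 10 + next roll (6) = 16. Cumulative: 80
Frame 6: OPEN (6+2=8). Cumulative: 88
Frame 7: OPEN (3+5=8). Cumulative: 96
Frame 8: SPARE (2+8=10). 10 + next roll (7) = 17. Cumulative: 113
Frame 9: OPEN (7+2=9). Cumulative: 122
Frame 10: OPEN. Sum of all frame-10 rolls (9+0) = 9. Cumulative: 131

Answer: 6 15 44 64 80 88 96 113 122 131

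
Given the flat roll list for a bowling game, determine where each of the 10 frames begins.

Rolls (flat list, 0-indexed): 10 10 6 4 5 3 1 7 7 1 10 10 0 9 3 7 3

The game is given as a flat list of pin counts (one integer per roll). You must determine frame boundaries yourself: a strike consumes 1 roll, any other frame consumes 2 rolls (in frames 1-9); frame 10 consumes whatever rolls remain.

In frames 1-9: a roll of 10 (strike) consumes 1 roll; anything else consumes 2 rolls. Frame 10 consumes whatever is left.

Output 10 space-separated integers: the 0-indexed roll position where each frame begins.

Answer: 0 1 2 4 6 8 10 11 12 14

Derivation:
Frame 1 starts at roll index 0: roll=10 (strike), consumes 1 roll
Frame 2 starts at roll index 1: roll=10 (strike), consumes 1 roll
Frame 3 starts at roll index 2: rolls=6,4 (sum=10), consumes 2 rolls
Frame 4 starts at roll index 4: rolls=5,3 (sum=8), consumes 2 rolls
Frame 5 starts at roll index 6: rolls=1,7 (sum=8), consumes 2 rolls
Frame 6 starts at roll index 8: rolls=7,1 (sum=8), consumes 2 rolls
Frame 7 starts at roll index 10: roll=10 (strike), consumes 1 roll
Frame 8 starts at roll index 11: roll=10 (strike), consumes 1 roll
Frame 9 starts at roll index 12: rolls=0,9 (sum=9), consumes 2 rolls
Frame 10 starts at roll index 14: 3 remaining rolls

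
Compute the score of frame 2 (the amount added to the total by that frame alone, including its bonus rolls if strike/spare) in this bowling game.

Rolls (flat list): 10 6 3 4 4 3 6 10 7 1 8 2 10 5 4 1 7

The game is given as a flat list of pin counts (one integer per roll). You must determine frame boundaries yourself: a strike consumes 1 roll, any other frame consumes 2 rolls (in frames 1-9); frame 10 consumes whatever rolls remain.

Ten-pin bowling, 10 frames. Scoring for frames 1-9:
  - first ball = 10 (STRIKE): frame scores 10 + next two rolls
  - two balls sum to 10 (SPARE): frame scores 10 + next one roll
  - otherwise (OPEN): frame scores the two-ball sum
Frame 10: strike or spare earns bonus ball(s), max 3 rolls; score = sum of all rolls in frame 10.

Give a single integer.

Frame 1: STRIKE. 10 + next two rolls (6+3) = 19. Cumulative: 19
Frame 2: OPEN (6+3=9). Cumulative: 28
Frame 3: OPEN (4+4=8). Cumulative: 36
Frame 4: OPEN (3+6=9). Cumulative: 45

Answer: 9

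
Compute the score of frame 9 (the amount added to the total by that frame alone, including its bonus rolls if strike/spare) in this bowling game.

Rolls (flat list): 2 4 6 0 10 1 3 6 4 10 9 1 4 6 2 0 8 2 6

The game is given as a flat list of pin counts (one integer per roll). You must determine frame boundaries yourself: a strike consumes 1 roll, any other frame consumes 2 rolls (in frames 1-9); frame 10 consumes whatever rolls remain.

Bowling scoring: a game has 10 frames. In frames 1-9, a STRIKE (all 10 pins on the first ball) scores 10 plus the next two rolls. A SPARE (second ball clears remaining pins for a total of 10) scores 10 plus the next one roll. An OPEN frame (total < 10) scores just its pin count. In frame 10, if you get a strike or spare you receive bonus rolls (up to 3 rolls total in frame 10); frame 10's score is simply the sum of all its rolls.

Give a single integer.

Frame 1: OPEN (2+4=6). Cumulative: 6
Frame 2: OPEN (6+0=6). Cumulative: 12
Frame 3: STRIKE. 10 + next two rolls (1+3) = 14. Cumulative: 26
Frame 4: OPEN (1+3=4). Cumulative: 30
Frame 5: SPARE (6+4=10). 10 + next roll (10) = 20. Cumulative: 50
Frame 6: STRIKE. 10 + next two rolls (9+1) = 20. Cumulative: 70
Frame 7: SPARE (9+1=10). 10 + next roll (4) = 14. Cumulative: 84
Frame 8: SPARE (4+6=10). 10 + next roll (2) = 12. Cumulative: 96
Frame 9: OPEN (2+0=2). Cumulative: 98
Frame 10: SPARE. Sum of all frame-10 rolls (8+2+6) = 16. Cumulative: 114

Answer: 2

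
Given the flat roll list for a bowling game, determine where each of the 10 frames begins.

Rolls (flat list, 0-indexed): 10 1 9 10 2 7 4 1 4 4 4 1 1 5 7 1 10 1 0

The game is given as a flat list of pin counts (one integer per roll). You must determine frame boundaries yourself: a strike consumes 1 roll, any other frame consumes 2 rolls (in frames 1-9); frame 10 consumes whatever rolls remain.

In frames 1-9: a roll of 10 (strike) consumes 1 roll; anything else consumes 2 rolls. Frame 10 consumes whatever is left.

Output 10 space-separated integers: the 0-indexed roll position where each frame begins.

Frame 1 starts at roll index 0: roll=10 (strike), consumes 1 roll
Frame 2 starts at roll index 1: rolls=1,9 (sum=10), consumes 2 rolls
Frame 3 starts at roll index 3: roll=10 (strike), consumes 1 roll
Frame 4 starts at roll index 4: rolls=2,7 (sum=9), consumes 2 rolls
Frame 5 starts at roll index 6: rolls=4,1 (sum=5), consumes 2 rolls
Frame 6 starts at roll index 8: rolls=4,4 (sum=8), consumes 2 rolls
Frame 7 starts at roll index 10: rolls=4,1 (sum=5), consumes 2 rolls
Frame 8 starts at roll index 12: rolls=1,5 (sum=6), consumes 2 rolls
Frame 9 starts at roll index 14: rolls=7,1 (sum=8), consumes 2 rolls
Frame 10 starts at roll index 16: 3 remaining rolls

Answer: 0 1 3 4 6 8 10 12 14 16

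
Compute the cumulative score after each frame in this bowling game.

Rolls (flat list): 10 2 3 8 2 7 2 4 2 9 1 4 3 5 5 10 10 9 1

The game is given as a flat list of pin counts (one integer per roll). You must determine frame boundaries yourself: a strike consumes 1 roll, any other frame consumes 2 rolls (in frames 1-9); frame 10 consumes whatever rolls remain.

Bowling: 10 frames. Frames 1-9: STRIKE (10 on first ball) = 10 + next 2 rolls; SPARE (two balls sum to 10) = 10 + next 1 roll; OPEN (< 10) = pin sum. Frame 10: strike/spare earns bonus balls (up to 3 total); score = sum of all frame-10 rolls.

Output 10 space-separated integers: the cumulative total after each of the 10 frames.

Frame 1: STRIKE. 10 + next two rolls (2+3) = 15. Cumulative: 15
Frame 2: OPEN (2+3=5). Cumulative: 20
Frame 3: SPARE (8+2=10). 10 + next roll (7) = 17. Cumulative: 37
Frame 4: OPEN (7+2=9). Cumulative: 46
Frame 5: OPEN (4+2=6). Cumulative: 52
Frame 6: SPARE (9+1=10). 10 + next roll (4) = 14. Cumulative: 66
Frame 7: OPEN (4+3=7). Cumulative: 73
Frame 8: SPARE (5+5=10). 10 + next roll (10) = 20. Cumulative: 93
Frame 9: STRIKE. 10 + next two rolls (10+9) = 29. Cumulative: 122
Frame 10: STRIKE. Sum of all frame-10 rolls (10+9+1) = 20. Cumulative: 142

Answer: 15 20 37 46 52 66 73 93 122 142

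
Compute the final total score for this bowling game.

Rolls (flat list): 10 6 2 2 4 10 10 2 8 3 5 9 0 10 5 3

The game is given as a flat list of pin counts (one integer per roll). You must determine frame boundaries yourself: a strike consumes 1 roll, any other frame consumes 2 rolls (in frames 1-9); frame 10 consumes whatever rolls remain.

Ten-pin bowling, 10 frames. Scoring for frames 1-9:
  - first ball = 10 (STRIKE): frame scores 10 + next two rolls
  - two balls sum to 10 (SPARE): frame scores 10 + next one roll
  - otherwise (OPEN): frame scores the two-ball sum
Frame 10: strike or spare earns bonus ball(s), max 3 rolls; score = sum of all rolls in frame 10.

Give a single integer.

Frame 1: STRIKE. 10 + next two rolls (6+2) = 18. Cumulative: 18
Frame 2: OPEN (6+2=8). Cumulative: 26
Frame 3: OPEN (2+4=6). Cumulative: 32
Frame 4: STRIKE. 10 + next two rolls (10+2) = 22. Cumulative: 54
Frame 5: STRIKE. 10 + next two rolls (2+8) = 20. Cumulative: 74
Frame 6: SPARE (2+8=10). 10 + next roll (3) = 13. Cumulative: 87
Frame 7: OPEN (3+5=8). Cumulative: 95
Frame 8: OPEN (9+0=9). Cumulative: 104
Frame 9: STRIKE. 10 + next two rolls (5+3) = 18. Cumulative: 122
Frame 10: OPEN. Sum of all frame-10 rolls (5+3) = 8. Cumulative: 130

Answer: 130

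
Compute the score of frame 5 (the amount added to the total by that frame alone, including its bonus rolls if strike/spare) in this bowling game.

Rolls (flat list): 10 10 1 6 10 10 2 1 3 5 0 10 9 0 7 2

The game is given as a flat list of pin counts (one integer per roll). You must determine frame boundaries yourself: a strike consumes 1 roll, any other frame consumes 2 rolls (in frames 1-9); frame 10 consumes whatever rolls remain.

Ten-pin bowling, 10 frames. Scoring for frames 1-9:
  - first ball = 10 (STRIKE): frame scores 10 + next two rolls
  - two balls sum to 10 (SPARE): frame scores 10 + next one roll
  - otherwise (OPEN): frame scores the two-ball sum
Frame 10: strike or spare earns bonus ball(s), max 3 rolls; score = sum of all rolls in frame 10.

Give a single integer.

Frame 1: STRIKE. 10 + next two rolls (10+1) = 21. Cumulative: 21
Frame 2: STRIKE. 10 + next two rolls (1+6) = 17. Cumulative: 38
Frame 3: OPEN (1+6=7). Cumulative: 45
Frame 4: STRIKE. 10 + next two rolls (10+2) = 22. Cumulative: 67
Frame 5: STRIKE. 10 + next two rolls (2+1) = 13. Cumulative: 80
Frame 6: OPEN (2+1=3). Cumulative: 83
Frame 7: OPEN (3+5=8). Cumulative: 91

Answer: 13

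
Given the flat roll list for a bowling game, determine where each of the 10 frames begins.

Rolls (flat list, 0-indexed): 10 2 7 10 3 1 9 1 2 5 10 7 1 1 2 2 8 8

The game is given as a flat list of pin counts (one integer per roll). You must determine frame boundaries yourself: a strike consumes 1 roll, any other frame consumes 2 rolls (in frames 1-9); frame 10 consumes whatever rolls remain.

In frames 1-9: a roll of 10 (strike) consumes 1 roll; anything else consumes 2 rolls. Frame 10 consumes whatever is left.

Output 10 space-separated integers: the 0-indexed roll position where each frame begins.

Answer: 0 1 3 4 6 8 10 11 13 15

Derivation:
Frame 1 starts at roll index 0: roll=10 (strike), consumes 1 roll
Frame 2 starts at roll index 1: rolls=2,7 (sum=9), consumes 2 rolls
Frame 3 starts at roll index 3: roll=10 (strike), consumes 1 roll
Frame 4 starts at roll index 4: rolls=3,1 (sum=4), consumes 2 rolls
Frame 5 starts at roll index 6: rolls=9,1 (sum=10), consumes 2 rolls
Frame 6 starts at roll index 8: rolls=2,5 (sum=7), consumes 2 rolls
Frame 7 starts at roll index 10: roll=10 (strike), consumes 1 roll
Frame 8 starts at roll index 11: rolls=7,1 (sum=8), consumes 2 rolls
Frame 9 starts at roll index 13: rolls=1,2 (sum=3), consumes 2 rolls
Frame 10 starts at roll index 15: 3 remaining rolls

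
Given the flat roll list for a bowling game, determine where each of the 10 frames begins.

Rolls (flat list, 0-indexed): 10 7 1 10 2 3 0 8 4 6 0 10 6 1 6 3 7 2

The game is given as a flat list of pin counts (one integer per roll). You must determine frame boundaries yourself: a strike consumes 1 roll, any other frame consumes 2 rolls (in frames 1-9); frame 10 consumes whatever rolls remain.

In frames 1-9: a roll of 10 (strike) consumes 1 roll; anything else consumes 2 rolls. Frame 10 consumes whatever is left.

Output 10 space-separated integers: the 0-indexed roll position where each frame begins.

Frame 1 starts at roll index 0: roll=10 (strike), consumes 1 roll
Frame 2 starts at roll index 1: rolls=7,1 (sum=8), consumes 2 rolls
Frame 3 starts at roll index 3: roll=10 (strike), consumes 1 roll
Frame 4 starts at roll index 4: rolls=2,3 (sum=5), consumes 2 rolls
Frame 5 starts at roll index 6: rolls=0,8 (sum=8), consumes 2 rolls
Frame 6 starts at roll index 8: rolls=4,6 (sum=10), consumes 2 rolls
Frame 7 starts at roll index 10: rolls=0,10 (sum=10), consumes 2 rolls
Frame 8 starts at roll index 12: rolls=6,1 (sum=7), consumes 2 rolls
Frame 9 starts at roll index 14: rolls=6,3 (sum=9), consumes 2 rolls
Frame 10 starts at roll index 16: 2 remaining rolls

Answer: 0 1 3 4 6 8 10 12 14 16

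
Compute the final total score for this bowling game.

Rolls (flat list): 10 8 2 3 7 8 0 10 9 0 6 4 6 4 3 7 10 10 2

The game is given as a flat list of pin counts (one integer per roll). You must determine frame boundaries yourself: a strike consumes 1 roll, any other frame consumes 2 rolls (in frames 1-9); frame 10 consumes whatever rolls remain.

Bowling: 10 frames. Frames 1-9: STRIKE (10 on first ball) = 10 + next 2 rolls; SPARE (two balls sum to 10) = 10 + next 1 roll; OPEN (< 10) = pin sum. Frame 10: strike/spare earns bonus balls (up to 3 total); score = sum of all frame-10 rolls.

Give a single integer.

Answer: 158

Derivation:
Frame 1: STRIKE. 10 + next two rolls (8+2) = 20. Cumulative: 20
Frame 2: SPARE (8+2=10). 10 + next roll (3) = 13. Cumulative: 33
Frame 3: SPARE (3+7=10). 10 + next roll (8) = 18. Cumulative: 51
Frame 4: OPEN (8+0=8). Cumulative: 59
Frame 5: STRIKE. 10 + next two rolls (9+0) = 19. Cumulative: 78
Frame 6: OPEN (9+0=9). Cumulative: 87
Frame 7: SPARE (6+4=10). 10 + next roll (6) = 16. Cumulative: 103
Frame 8: SPARE (6+4=10). 10 + next roll (3) = 13. Cumulative: 116
Frame 9: SPARE (3+7=10). 10 + next roll (10) = 20. Cumulative: 136
Frame 10: STRIKE. Sum of all frame-10 rolls (10+10+2) = 22. Cumulative: 158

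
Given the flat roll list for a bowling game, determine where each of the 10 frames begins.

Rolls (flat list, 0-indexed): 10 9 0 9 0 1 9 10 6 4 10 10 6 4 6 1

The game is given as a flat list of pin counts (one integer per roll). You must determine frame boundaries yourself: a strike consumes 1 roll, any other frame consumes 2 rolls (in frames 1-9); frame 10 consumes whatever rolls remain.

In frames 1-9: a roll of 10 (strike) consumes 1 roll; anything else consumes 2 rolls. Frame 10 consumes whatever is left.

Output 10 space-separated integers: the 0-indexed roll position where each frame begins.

Answer: 0 1 3 5 7 8 10 11 12 14

Derivation:
Frame 1 starts at roll index 0: roll=10 (strike), consumes 1 roll
Frame 2 starts at roll index 1: rolls=9,0 (sum=9), consumes 2 rolls
Frame 3 starts at roll index 3: rolls=9,0 (sum=9), consumes 2 rolls
Frame 4 starts at roll index 5: rolls=1,9 (sum=10), consumes 2 rolls
Frame 5 starts at roll index 7: roll=10 (strike), consumes 1 roll
Frame 6 starts at roll index 8: rolls=6,4 (sum=10), consumes 2 rolls
Frame 7 starts at roll index 10: roll=10 (strike), consumes 1 roll
Frame 8 starts at roll index 11: roll=10 (strike), consumes 1 roll
Frame 9 starts at roll index 12: rolls=6,4 (sum=10), consumes 2 rolls
Frame 10 starts at roll index 14: 2 remaining rolls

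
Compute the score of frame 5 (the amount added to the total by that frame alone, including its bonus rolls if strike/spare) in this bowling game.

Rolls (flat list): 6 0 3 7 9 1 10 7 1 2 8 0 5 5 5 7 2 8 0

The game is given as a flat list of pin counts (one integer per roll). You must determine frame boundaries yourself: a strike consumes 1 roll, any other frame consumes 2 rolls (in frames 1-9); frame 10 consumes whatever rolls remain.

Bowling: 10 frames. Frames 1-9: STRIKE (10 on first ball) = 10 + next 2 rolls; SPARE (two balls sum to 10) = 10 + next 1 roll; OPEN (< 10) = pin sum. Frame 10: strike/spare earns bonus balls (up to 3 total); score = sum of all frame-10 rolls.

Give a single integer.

Frame 1: OPEN (6+0=6). Cumulative: 6
Frame 2: SPARE (3+7=10). 10 + next roll (9) = 19. Cumulative: 25
Frame 3: SPARE (9+1=10). 10 + next roll (10) = 20. Cumulative: 45
Frame 4: STRIKE. 10 + next two rolls (7+1) = 18. Cumulative: 63
Frame 5: OPEN (7+1=8). Cumulative: 71
Frame 6: SPARE (2+8=10). 10 + next roll (0) = 10. Cumulative: 81
Frame 7: OPEN (0+5=5). Cumulative: 86

Answer: 8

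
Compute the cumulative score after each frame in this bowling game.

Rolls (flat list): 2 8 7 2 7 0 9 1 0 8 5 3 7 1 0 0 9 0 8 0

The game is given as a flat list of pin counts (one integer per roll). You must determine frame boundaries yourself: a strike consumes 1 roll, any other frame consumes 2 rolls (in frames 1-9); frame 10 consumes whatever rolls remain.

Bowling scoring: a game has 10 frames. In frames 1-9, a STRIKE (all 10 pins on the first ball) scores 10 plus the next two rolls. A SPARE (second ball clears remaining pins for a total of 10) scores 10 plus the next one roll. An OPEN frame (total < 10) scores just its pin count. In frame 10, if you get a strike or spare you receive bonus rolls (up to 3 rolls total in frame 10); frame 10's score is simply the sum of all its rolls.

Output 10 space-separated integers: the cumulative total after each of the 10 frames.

Frame 1: SPARE (2+8=10). 10 + next roll (7) = 17. Cumulative: 17
Frame 2: OPEN (7+2=9). Cumulative: 26
Frame 3: OPEN (7+0=7). Cumulative: 33
Frame 4: SPARE (9+1=10). 10 + next roll (0) = 10. Cumulative: 43
Frame 5: OPEN (0+8=8). Cumulative: 51
Frame 6: OPEN (5+3=8). Cumulative: 59
Frame 7: OPEN (7+1=8). Cumulative: 67
Frame 8: OPEN (0+0=0). Cumulative: 67
Frame 9: OPEN (9+0=9). Cumulative: 76
Frame 10: OPEN. Sum of all frame-10 rolls (8+0) = 8. Cumulative: 84

Answer: 17 26 33 43 51 59 67 67 76 84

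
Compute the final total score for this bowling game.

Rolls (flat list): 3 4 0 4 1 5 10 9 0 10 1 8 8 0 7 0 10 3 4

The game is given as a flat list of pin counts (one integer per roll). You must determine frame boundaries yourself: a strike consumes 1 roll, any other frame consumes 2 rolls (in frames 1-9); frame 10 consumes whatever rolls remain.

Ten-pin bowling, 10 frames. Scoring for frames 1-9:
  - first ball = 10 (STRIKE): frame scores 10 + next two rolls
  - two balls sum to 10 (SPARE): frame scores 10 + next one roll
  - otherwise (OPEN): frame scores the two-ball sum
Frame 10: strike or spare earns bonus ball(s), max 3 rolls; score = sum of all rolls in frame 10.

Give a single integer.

Frame 1: OPEN (3+4=7). Cumulative: 7
Frame 2: OPEN (0+4=4). Cumulative: 11
Frame 3: OPEN (1+5=6). Cumulative: 17
Frame 4: STRIKE. 10 + next two rolls (9+0) = 19. Cumulative: 36
Frame 5: OPEN (9+0=9). Cumulative: 45
Frame 6: STRIKE. 10 + next two rolls (1+8) = 19. Cumulative: 64
Frame 7: OPEN (1+8=9). Cumulative: 73
Frame 8: OPEN (8+0=8). Cumulative: 81
Frame 9: OPEN (7+0=7). Cumulative: 88
Frame 10: STRIKE. Sum of all frame-10 rolls (10+3+4) = 17. Cumulative: 105

Answer: 105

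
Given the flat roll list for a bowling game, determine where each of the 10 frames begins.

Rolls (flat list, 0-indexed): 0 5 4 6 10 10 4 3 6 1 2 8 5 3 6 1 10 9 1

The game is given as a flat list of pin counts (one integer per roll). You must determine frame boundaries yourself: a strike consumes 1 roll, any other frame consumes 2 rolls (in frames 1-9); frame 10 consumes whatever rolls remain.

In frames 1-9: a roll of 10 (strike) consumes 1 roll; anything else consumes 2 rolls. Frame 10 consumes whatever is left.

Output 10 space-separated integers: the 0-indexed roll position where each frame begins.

Answer: 0 2 4 5 6 8 10 12 14 16

Derivation:
Frame 1 starts at roll index 0: rolls=0,5 (sum=5), consumes 2 rolls
Frame 2 starts at roll index 2: rolls=4,6 (sum=10), consumes 2 rolls
Frame 3 starts at roll index 4: roll=10 (strike), consumes 1 roll
Frame 4 starts at roll index 5: roll=10 (strike), consumes 1 roll
Frame 5 starts at roll index 6: rolls=4,3 (sum=7), consumes 2 rolls
Frame 6 starts at roll index 8: rolls=6,1 (sum=7), consumes 2 rolls
Frame 7 starts at roll index 10: rolls=2,8 (sum=10), consumes 2 rolls
Frame 8 starts at roll index 12: rolls=5,3 (sum=8), consumes 2 rolls
Frame 9 starts at roll index 14: rolls=6,1 (sum=7), consumes 2 rolls
Frame 10 starts at roll index 16: 3 remaining rolls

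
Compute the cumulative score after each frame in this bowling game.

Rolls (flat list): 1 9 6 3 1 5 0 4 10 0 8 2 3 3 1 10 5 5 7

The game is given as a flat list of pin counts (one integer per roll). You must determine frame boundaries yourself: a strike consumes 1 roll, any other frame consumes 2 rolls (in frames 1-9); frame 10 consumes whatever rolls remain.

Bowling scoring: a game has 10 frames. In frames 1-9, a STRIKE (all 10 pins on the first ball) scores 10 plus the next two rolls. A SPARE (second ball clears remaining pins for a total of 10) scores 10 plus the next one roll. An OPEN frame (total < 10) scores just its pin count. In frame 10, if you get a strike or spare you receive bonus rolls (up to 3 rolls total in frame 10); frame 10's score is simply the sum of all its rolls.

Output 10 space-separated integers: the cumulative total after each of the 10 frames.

Answer: 16 25 31 35 53 61 66 70 90 107

Derivation:
Frame 1: SPARE (1+9=10). 10 + next roll (6) = 16. Cumulative: 16
Frame 2: OPEN (6+3=9). Cumulative: 25
Frame 3: OPEN (1+5=6). Cumulative: 31
Frame 4: OPEN (0+4=4). Cumulative: 35
Frame 5: STRIKE. 10 + next two rolls (0+8) = 18. Cumulative: 53
Frame 6: OPEN (0+8=8). Cumulative: 61
Frame 7: OPEN (2+3=5). Cumulative: 66
Frame 8: OPEN (3+1=4). Cumulative: 70
Frame 9: STRIKE. 10 + next two rolls (5+5) = 20. Cumulative: 90
Frame 10: SPARE. Sum of all frame-10 rolls (5+5+7) = 17. Cumulative: 107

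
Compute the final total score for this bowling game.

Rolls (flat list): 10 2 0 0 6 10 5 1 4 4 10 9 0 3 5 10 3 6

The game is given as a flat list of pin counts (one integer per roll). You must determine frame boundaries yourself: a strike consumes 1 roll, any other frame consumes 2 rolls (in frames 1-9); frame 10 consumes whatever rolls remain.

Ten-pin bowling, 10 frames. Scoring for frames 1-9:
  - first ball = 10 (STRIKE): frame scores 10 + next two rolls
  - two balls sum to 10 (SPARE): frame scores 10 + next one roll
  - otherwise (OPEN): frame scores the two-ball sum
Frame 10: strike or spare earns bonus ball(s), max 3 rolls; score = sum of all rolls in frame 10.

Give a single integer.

Answer: 105

Derivation:
Frame 1: STRIKE. 10 + next two rolls (2+0) = 12. Cumulative: 12
Frame 2: OPEN (2+0=2). Cumulative: 14
Frame 3: OPEN (0+6=6). Cumulative: 20
Frame 4: STRIKE. 10 + next two rolls (5+1) = 16. Cumulative: 36
Frame 5: OPEN (5+1=6). Cumulative: 42
Frame 6: OPEN (4+4=8). Cumulative: 50
Frame 7: STRIKE. 10 + next two rolls (9+0) = 19. Cumulative: 69
Frame 8: OPEN (9+0=9). Cumulative: 78
Frame 9: OPEN (3+5=8). Cumulative: 86
Frame 10: STRIKE. Sum of all frame-10 rolls (10+3+6) = 19. Cumulative: 105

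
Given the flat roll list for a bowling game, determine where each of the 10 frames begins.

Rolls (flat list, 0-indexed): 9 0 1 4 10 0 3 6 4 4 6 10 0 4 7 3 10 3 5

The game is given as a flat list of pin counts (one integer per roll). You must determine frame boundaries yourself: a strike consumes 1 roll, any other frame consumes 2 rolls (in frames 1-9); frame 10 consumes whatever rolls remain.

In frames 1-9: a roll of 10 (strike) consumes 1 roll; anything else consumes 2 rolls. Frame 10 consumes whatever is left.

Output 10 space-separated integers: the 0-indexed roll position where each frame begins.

Answer: 0 2 4 5 7 9 11 12 14 16

Derivation:
Frame 1 starts at roll index 0: rolls=9,0 (sum=9), consumes 2 rolls
Frame 2 starts at roll index 2: rolls=1,4 (sum=5), consumes 2 rolls
Frame 3 starts at roll index 4: roll=10 (strike), consumes 1 roll
Frame 4 starts at roll index 5: rolls=0,3 (sum=3), consumes 2 rolls
Frame 5 starts at roll index 7: rolls=6,4 (sum=10), consumes 2 rolls
Frame 6 starts at roll index 9: rolls=4,6 (sum=10), consumes 2 rolls
Frame 7 starts at roll index 11: roll=10 (strike), consumes 1 roll
Frame 8 starts at roll index 12: rolls=0,4 (sum=4), consumes 2 rolls
Frame 9 starts at roll index 14: rolls=7,3 (sum=10), consumes 2 rolls
Frame 10 starts at roll index 16: 3 remaining rolls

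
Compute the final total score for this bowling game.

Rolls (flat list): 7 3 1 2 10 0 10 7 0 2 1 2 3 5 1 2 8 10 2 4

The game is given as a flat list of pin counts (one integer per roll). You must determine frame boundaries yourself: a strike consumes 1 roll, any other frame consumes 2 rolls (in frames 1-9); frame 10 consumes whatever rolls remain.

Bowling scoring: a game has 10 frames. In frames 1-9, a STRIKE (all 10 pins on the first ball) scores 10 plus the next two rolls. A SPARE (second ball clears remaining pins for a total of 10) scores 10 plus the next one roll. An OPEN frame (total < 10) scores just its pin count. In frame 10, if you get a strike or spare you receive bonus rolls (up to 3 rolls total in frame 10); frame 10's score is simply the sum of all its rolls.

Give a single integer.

Frame 1: SPARE (7+3=10). 10 + next roll (1) = 11. Cumulative: 11
Frame 2: OPEN (1+2=3). Cumulative: 14
Frame 3: STRIKE. 10 + next two rolls (0+10) = 20. Cumulative: 34
Frame 4: SPARE (0+10=10). 10 + next roll (7) = 17. Cumulative: 51
Frame 5: OPEN (7+0=7). Cumulative: 58
Frame 6: OPEN (2+1=3). Cumulative: 61
Frame 7: OPEN (2+3=5). Cumulative: 66
Frame 8: OPEN (5+1=6). Cumulative: 72
Frame 9: SPARE (2+8=10). 10 + next roll (10) = 20. Cumulative: 92
Frame 10: STRIKE. Sum of all frame-10 rolls (10+2+4) = 16. Cumulative: 108

Answer: 108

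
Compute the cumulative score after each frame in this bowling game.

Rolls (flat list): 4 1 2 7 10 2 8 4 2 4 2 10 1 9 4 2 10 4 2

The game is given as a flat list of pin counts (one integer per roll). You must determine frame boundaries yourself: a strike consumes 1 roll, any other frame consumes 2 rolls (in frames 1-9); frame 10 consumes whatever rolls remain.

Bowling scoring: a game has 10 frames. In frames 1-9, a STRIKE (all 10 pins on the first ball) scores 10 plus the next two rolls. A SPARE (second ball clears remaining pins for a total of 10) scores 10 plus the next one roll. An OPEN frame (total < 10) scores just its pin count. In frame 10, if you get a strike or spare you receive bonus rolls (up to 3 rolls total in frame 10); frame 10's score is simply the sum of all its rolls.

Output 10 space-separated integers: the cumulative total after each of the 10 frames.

Frame 1: OPEN (4+1=5). Cumulative: 5
Frame 2: OPEN (2+7=9). Cumulative: 14
Frame 3: STRIKE. 10 + next two rolls (2+8) = 20. Cumulative: 34
Frame 4: SPARE (2+8=10). 10 + next roll (4) = 14. Cumulative: 48
Frame 5: OPEN (4+2=6). Cumulative: 54
Frame 6: OPEN (4+2=6). Cumulative: 60
Frame 7: STRIKE. 10 + next two rolls (1+9) = 20. Cumulative: 80
Frame 8: SPARE (1+9=10). 10 + next roll (4) = 14. Cumulative: 94
Frame 9: OPEN (4+2=6). Cumulative: 100
Frame 10: STRIKE. Sum of all frame-10 rolls (10+4+2) = 16. Cumulative: 116

Answer: 5 14 34 48 54 60 80 94 100 116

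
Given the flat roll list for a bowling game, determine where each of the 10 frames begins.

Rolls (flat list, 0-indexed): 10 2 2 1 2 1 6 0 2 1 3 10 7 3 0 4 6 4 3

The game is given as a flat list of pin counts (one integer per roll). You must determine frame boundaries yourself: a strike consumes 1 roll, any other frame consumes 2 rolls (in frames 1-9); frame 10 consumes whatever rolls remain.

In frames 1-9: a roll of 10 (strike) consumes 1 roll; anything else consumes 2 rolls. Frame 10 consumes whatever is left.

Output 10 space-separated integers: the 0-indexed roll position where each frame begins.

Answer: 0 1 3 5 7 9 11 12 14 16

Derivation:
Frame 1 starts at roll index 0: roll=10 (strike), consumes 1 roll
Frame 2 starts at roll index 1: rolls=2,2 (sum=4), consumes 2 rolls
Frame 3 starts at roll index 3: rolls=1,2 (sum=3), consumes 2 rolls
Frame 4 starts at roll index 5: rolls=1,6 (sum=7), consumes 2 rolls
Frame 5 starts at roll index 7: rolls=0,2 (sum=2), consumes 2 rolls
Frame 6 starts at roll index 9: rolls=1,3 (sum=4), consumes 2 rolls
Frame 7 starts at roll index 11: roll=10 (strike), consumes 1 roll
Frame 8 starts at roll index 12: rolls=7,3 (sum=10), consumes 2 rolls
Frame 9 starts at roll index 14: rolls=0,4 (sum=4), consumes 2 rolls
Frame 10 starts at roll index 16: 3 remaining rolls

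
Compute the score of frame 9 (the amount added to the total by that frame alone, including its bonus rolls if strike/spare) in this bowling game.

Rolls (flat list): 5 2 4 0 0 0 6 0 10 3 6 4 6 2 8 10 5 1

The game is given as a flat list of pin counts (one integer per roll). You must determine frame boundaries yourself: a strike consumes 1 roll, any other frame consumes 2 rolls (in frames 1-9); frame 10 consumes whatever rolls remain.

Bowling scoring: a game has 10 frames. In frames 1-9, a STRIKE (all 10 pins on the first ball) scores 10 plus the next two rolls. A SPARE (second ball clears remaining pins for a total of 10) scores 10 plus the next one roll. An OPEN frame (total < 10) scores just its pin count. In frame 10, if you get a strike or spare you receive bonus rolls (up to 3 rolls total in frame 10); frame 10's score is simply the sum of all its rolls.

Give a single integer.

Answer: 16

Derivation:
Frame 1: OPEN (5+2=7). Cumulative: 7
Frame 2: OPEN (4+0=4). Cumulative: 11
Frame 3: OPEN (0+0=0). Cumulative: 11
Frame 4: OPEN (6+0=6). Cumulative: 17
Frame 5: STRIKE. 10 + next two rolls (3+6) = 19. Cumulative: 36
Frame 6: OPEN (3+6=9). Cumulative: 45
Frame 7: SPARE (4+6=10). 10 + next roll (2) = 12. Cumulative: 57
Frame 8: SPARE (2+8=10). 10 + next roll (10) = 20. Cumulative: 77
Frame 9: STRIKE. 10 + next two rolls (5+1) = 16. Cumulative: 93
Frame 10: OPEN. Sum of all frame-10 rolls (5+1) = 6. Cumulative: 99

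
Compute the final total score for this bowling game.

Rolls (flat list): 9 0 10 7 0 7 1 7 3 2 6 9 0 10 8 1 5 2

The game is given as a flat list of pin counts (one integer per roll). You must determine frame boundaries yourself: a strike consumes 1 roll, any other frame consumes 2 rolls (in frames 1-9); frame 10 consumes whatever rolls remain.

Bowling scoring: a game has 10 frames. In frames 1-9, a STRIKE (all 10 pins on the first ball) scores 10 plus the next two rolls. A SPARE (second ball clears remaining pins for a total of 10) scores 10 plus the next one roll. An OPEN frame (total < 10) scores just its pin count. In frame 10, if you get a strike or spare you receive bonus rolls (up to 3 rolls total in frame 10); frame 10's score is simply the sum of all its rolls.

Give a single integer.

Frame 1: OPEN (9+0=9). Cumulative: 9
Frame 2: STRIKE. 10 + next two rolls (7+0) = 17. Cumulative: 26
Frame 3: OPEN (7+0=7). Cumulative: 33
Frame 4: OPEN (7+1=8). Cumulative: 41
Frame 5: SPARE (7+3=10). 10 + next roll (2) = 12. Cumulative: 53
Frame 6: OPEN (2+6=8). Cumulative: 61
Frame 7: OPEN (9+0=9). Cumulative: 70
Frame 8: STRIKE. 10 + next two rolls (8+1) = 19. Cumulative: 89
Frame 9: OPEN (8+1=9). Cumulative: 98
Frame 10: OPEN. Sum of all frame-10 rolls (5+2) = 7. Cumulative: 105

Answer: 105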